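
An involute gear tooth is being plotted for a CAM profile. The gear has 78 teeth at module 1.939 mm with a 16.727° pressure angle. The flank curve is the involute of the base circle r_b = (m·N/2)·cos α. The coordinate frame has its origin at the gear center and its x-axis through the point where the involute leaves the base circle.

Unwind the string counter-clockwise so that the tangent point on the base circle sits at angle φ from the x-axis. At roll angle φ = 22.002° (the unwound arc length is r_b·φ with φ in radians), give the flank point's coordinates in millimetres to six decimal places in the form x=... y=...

pitch radius r_p = m·N/2 = 1.939·78/2 = 75.621000
base radius r_b = r_p·cos α = 75.621000·cos 16.727° = 72.421247
roll angle φ = 22.002° = 0.38400734 rad
x = r_b·(cos φ + φ·sin φ) = 72.421247·(0.92717078 + 0.38400734·0.37463896) = 77.565682
y = r_b·(sin φ − φ·cos φ) = 72.421247·(0.37463896 − 0.38400734·0.92717078) = 1.346932

x=77.565682 y=1.346932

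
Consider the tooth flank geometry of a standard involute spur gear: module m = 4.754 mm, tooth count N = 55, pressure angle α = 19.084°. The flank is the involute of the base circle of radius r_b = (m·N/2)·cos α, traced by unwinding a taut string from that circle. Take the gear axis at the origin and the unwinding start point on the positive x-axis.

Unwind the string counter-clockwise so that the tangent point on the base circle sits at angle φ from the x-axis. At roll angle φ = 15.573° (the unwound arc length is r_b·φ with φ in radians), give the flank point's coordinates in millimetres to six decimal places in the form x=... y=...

x=128.029539 y=0.820839

pitch radius r_p = m·N/2 = 4.754·55/2 = 130.735000
base radius r_b = r_p·cos α = 130.735000·cos 19.084° = 123.549837
roll angle φ = 15.573° = 0.27180012 rad
x = r_b·(cos φ + φ·sin φ) = 123.549837·(0.96328919 + 0.27180012·0.26846591) = 128.029539
y = r_b·(sin φ − φ·cos φ) = 123.549837·(0.26846591 − 0.27180012·0.96328919) = 0.820839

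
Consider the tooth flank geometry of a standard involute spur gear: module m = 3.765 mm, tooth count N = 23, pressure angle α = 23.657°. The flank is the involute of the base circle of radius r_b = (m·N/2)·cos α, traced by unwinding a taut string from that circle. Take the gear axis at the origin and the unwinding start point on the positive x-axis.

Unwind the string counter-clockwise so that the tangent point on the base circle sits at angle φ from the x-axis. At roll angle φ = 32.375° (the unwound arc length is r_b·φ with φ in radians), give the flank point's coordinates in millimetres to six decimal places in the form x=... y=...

x=45.493677 y=2.309677

pitch radius r_p = m·N/2 = 3.765·23/2 = 43.297500
base radius r_b = r_p·cos α = 43.297500·cos 23.657° = 39.658951
roll angle φ = 32.375° = 0.56505035 rad
x = r_b·(cos φ + φ·sin φ) = 39.658951·(0.84456164 + 0.56505035·0.53545834) = 45.493677
y = r_b·(sin φ − φ·cos φ) = 39.658951·(0.53545834 − 0.56505035·0.84456164) = 2.309677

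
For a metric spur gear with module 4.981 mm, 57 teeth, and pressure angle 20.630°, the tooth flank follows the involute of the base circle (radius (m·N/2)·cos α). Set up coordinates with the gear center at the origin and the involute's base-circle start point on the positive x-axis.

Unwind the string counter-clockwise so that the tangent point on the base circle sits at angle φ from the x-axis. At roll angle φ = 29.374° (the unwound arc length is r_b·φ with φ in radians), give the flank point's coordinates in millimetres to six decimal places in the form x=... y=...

pitch radius r_p = m·N/2 = 4.981·57/2 = 141.958500
base radius r_b = r_p·cos α = 141.958500·cos 20.630° = 132.855437
roll angle φ = 29.374° = 0.51267301 rad
x = r_b·(cos φ + φ·sin φ) = 132.855437·(0.87143649 + 0.51267301·0.49050836) = 149.184285
y = r_b·(sin φ − φ·cos φ) = 132.855437·(0.49050836 − 0.51267301·0.87143649) = 5.811946

x=149.184285 y=5.811946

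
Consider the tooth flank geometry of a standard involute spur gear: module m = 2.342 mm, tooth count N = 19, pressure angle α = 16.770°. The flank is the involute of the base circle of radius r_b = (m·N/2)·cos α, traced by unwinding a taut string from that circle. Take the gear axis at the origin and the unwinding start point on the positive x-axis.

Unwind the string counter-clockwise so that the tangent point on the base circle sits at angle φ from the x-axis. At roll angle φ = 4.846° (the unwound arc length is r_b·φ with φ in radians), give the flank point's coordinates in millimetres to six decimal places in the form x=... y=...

pitch radius r_p = m·N/2 = 2.342·19/2 = 22.249000
base radius r_b = r_p·cos α = 22.249000·cos 16.770° = 21.302766
roll angle φ = 4.846° = 0.08457866 rad
x = r_b·(cos φ + φ·sin φ) = 21.302766·(0.99642536 + 0.08457866·0.08447785) = 21.378825
y = r_b·(sin φ − φ·cos φ) = 21.302766·(0.08447785 − 0.08457866·0.99642536) = 0.004293

x=21.378825 y=0.004293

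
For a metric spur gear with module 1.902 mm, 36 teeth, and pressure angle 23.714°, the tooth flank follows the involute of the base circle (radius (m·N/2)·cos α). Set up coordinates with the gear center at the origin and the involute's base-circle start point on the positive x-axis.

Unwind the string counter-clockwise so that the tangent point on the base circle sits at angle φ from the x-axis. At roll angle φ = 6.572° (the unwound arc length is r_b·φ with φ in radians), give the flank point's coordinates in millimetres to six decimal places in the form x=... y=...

pitch radius r_p = m·N/2 = 1.902·36/2 = 34.236000
base radius r_b = r_p·cos α = 34.236000·cos 23.714° = 31.345261
roll angle φ = 6.572° = 0.11470304 rad
x = r_b·(cos φ + φ·sin φ) = 31.345261·(0.99342882 + 0.11470304·0.11445168) = 31.550785
y = r_b·(sin φ − φ·cos φ) = 31.345261·(0.11445168 − 0.11470304·0.99342882) = 0.015747

x=31.550785 y=0.015747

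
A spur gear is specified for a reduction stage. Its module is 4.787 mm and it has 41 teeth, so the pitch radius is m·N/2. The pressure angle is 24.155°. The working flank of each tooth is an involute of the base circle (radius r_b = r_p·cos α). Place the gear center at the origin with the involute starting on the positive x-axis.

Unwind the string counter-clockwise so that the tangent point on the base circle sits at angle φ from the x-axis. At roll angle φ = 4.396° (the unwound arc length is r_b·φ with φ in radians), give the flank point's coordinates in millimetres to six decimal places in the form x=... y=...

x=89.804268 y=0.013473

pitch radius r_p = m·N/2 = 4.787·41/2 = 98.133500
base radius r_b = r_p·cos α = 98.133500·cos 24.155° = 89.541106
roll angle φ = 4.396° = 0.07672467 rad
x = r_b·(cos φ + φ·sin φ) = 89.541106·(0.99705811 + 0.07672467·0.07664942) = 89.804268
y = r_b·(sin φ − φ·cos φ) = 89.541106·(0.07664942 − 0.07672467·0.99705811) = 0.013473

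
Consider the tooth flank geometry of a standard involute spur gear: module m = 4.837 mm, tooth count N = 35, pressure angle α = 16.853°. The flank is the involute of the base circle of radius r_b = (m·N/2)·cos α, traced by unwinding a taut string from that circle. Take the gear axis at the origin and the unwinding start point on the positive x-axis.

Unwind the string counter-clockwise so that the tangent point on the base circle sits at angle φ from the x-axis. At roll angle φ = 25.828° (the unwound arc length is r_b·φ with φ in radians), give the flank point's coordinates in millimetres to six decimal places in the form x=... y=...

x=88.829644 y=2.423717

pitch radius r_p = m·N/2 = 4.837·35/2 = 84.647500
base radius r_b = r_p·cos α = 84.647500·cos 16.853° = 81.012036
roll angle φ = 25.828° = 0.45078364 rad
x = r_b·(cos φ + φ·sin φ) = 81.012036·(0.90010597 + 0.45078364·0.43567103) = 88.829644
y = r_b·(sin φ − φ·cos φ) = 81.012036·(0.43567103 − 0.45078364·0.90010597) = 2.423717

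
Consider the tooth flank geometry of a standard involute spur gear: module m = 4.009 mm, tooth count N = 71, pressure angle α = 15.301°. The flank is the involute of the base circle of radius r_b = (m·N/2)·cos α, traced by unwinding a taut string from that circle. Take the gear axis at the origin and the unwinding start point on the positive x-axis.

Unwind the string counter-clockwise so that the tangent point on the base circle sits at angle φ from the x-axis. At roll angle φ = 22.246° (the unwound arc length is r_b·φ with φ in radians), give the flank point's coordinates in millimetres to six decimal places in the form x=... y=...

x=147.235079 y=2.638128

pitch radius r_p = m·N/2 = 4.009·71/2 = 142.319500
base radius r_b = r_p·cos α = 142.319500·cos 15.301° = 137.274674
roll angle φ = 22.246° = 0.38826595 rad
x = r_b·(cos φ + φ·sin φ) = 137.274674·(0.92556694 + 0.38826595·0.37858400) = 147.235079
y = r_b·(sin φ − φ·cos φ) = 137.274674·(0.37858400 − 0.38826595·0.92556694) = 2.638128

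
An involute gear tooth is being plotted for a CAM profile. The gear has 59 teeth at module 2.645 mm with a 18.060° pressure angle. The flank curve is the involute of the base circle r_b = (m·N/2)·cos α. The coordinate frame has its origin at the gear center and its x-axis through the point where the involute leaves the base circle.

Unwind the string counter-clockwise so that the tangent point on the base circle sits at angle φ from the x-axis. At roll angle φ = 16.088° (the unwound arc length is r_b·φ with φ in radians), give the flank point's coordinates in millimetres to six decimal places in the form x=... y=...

pitch radius r_p = m·N/2 = 2.645·59/2 = 78.027500
base radius r_b = r_p·cos α = 78.027500·cos 18.060° = 74.183272
roll angle φ = 16.088° = 0.28078857 rad
x = r_b·(cos φ + φ·sin φ) = 74.183272·(0.96083721 + 0.28078857·0.27711342) = 77.050269
y = r_b·(sin φ − φ·cos φ) = 74.183272·(0.27711342 − 0.28078857·0.96083721) = 0.543119

x=77.050269 y=0.543119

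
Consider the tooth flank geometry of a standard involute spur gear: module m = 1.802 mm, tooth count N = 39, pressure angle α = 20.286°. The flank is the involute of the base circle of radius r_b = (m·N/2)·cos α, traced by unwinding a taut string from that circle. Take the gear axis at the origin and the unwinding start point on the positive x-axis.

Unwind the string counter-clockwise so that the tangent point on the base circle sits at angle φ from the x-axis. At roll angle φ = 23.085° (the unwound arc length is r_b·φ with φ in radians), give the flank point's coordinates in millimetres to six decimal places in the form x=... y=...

x=35.527111 y=0.706991

pitch radius r_p = m·N/2 = 1.802·39/2 = 35.139000
base radius r_b = r_p·cos α = 35.139000·cos 20.286° = 32.959457
roll angle φ = 23.085° = 0.40290926 rad
x = r_b·(cos φ + φ·sin φ) = 32.959457·(0.91992418 + 0.40290926·0.39209629) = 35.527111
y = r_b·(sin φ − φ·cos φ) = 32.959457·(0.39209629 − 0.40290926·0.91992418) = 0.706991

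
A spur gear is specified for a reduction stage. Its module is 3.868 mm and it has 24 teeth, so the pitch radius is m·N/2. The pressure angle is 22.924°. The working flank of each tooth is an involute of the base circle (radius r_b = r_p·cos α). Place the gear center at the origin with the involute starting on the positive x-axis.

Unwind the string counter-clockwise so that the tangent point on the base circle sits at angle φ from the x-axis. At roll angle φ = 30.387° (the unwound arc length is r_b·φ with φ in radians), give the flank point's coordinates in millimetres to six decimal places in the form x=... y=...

pitch radius r_p = m·N/2 = 3.868·24/2 = 46.416000
base radius r_b = r_p·cos α = 46.416000·cos 22.924° = 42.750172
roll angle φ = 30.387° = 0.53035320 rad
x = r_b·(cos φ + φ·sin φ) = 42.750172·(0.86262846 + 0.53035320·0.50583805) = 48.346225
y = r_b·(sin φ − φ·cos φ) = 42.750172·(0.50583805 − 0.53035320·0.86262846) = 2.066556

x=48.346225 y=2.066556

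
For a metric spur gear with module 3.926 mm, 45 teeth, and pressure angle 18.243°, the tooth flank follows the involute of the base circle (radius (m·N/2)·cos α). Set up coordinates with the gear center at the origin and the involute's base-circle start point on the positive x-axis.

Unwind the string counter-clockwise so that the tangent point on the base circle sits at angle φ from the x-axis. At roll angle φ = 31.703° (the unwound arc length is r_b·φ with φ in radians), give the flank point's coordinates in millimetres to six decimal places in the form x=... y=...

x=95.771497 y=4.594021

pitch radius r_p = m·N/2 = 3.926·45/2 = 88.335000
base radius r_b = r_p·cos α = 88.335000·cos 18.243° = 83.895051
roll angle φ = 31.703° = 0.55332173 rad
x = r_b·(cos φ + φ·sin φ) = 83.895051·(0.85078359 + 0.55332173·0.52551620) = 95.771497
y = r_b·(sin φ − φ·cos φ) = 83.895051·(0.52551620 − 0.55332173·0.85078359) = 4.594021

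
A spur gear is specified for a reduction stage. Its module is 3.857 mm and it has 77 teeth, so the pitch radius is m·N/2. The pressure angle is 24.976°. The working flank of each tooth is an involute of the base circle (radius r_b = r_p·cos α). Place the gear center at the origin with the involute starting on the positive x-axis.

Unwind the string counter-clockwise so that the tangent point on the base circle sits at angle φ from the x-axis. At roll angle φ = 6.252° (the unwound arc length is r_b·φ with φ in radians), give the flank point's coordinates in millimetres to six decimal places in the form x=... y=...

pitch radius r_p = m·N/2 = 3.857·77/2 = 148.494500
base radius r_b = r_p·cos α = 148.494500·cos 24.976° = 134.607997
roll angle φ = 6.252° = 0.10911798 rad
x = r_b·(cos φ + φ·sin φ) = 134.607997·(0.99405254 + 0.10911798·0.10890157) = 135.406984
y = r_b·(sin φ − φ·cos φ) = 134.607997·(0.10890157 − 0.10911798·0.99405254) = 0.058227

x=135.406984 y=0.058227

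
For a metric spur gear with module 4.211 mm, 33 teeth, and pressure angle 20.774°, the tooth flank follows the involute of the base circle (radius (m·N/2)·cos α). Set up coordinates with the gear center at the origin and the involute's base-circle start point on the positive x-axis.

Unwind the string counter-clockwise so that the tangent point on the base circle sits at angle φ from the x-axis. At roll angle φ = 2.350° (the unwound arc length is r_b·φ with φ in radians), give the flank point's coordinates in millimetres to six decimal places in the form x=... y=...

x=65.018900 y=0.001494

pitch radius r_p = m·N/2 = 4.211·33/2 = 69.481500
base radius r_b = r_p·cos α = 69.481500·cos 20.774° = 64.964280
roll angle φ = 2.350° = 0.04101524 rad
x = r_b·(cos φ + φ·sin φ) = 64.964280·(0.99915899 + 0.04101524·0.04100374) = 65.018900
y = r_b·(sin φ − φ·cos φ) = 64.964280·(0.04100374 − 0.04101524·0.99915899) = 0.001494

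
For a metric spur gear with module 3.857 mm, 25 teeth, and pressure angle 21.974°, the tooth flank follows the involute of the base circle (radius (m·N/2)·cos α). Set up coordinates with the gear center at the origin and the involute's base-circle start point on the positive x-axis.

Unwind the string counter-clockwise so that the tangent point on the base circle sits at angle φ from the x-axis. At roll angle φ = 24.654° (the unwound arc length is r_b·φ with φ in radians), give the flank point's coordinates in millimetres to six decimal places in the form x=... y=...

x=48.659501 y=1.165509

pitch radius r_p = m·N/2 = 3.857·25/2 = 48.212500
base radius r_b = r_p·cos α = 48.212500·cos 21.974° = 44.710043
roll angle φ = 24.654° = 0.43029347 rad
x = r_b·(cos φ + φ·sin φ) = 44.710043·(0.90884337 + 0.43029347·0.41713754) = 48.659501
y = r_b·(sin φ − φ·cos φ) = 44.710043·(0.41713754 − 0.43029347·0.90884337) = 1.165509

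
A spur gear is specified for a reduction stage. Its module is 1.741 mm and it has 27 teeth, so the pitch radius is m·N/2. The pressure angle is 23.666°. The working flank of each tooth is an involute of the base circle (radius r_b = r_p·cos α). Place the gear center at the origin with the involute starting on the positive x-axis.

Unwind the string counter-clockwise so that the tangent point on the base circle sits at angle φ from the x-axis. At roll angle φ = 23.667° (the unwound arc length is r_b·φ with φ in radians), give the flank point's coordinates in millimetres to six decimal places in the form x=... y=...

x=23.285785 y=0.497157

pitch radius r_p = m·N/2 = 1.741·27/2 = 23.503500
base radius r_b = r_p·cos α = 23.503500·cos 23.666° = 21.526878
roll angle φ = 23.667° = 0.41306707 rad
x = r_b·(cos φ + φ·sin φ) = 21.526878·(0.91589395 + 0.41306707·0.40142033) = 23.285785
y = r_b·(sin φ − φ·cos φ) = 21.526878·(0.40142033 − 0.41306707·0.91589395) = 0.497157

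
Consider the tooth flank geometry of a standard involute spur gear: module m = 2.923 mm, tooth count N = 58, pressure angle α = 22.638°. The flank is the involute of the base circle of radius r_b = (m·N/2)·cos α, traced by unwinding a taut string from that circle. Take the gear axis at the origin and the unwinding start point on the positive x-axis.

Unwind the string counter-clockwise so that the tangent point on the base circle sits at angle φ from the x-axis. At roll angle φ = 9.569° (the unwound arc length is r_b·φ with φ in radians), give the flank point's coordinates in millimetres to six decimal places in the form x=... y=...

pitch radius r_p = m·N/2 = 2.923·58/2 = 84.767000
base radius r_b = r_p·cos α = 84.767000·cos 22.638° = 78.236138
roll angle φ = 9.569° = 0.16701056 rad
x = r_b·(cos φ + φ·sin φ) = 78.236138·(0.98608612 + 0.16701056·0.16623525) = 79.319643
y = r_b·(sin φ − φ·cos φ) = 78.236138·(0.16623525 − 0.16701056·0.98608612) = 0.121145

x=79.319643 y=0.121145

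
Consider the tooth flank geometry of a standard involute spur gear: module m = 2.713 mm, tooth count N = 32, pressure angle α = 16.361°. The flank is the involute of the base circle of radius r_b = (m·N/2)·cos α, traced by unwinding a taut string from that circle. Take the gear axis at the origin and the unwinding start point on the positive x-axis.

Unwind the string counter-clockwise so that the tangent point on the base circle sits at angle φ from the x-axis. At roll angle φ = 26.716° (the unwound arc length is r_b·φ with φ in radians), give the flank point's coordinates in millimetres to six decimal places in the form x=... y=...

pitch radius r_p = m·N/2 = 2.713·32/2 = 43.408000
base radius r_b = r_p·cos α = 43.408000·cos 16.361° = 41.650234
roll angle φ = 26.716° = 0.46628216 rad
x = r_b·(cos φ + φ·sin φ) = 41.650234·(0.89324588 + 0.46628216·0.44956846) = 45.934861
y = r_b·(sin φ − φ·cos φ) = 41.650234·(0.44956846 − 0.46628216·0.89324588) = 1.377117

x=45.934861 y=1.377117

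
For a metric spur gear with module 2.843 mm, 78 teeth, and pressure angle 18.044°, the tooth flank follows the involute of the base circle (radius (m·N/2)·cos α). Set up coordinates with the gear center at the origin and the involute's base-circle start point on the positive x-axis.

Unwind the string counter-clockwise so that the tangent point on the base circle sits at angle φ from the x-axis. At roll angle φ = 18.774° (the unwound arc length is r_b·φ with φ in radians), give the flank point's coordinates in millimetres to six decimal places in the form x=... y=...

x=110.932439 y=1.223068

pitch radius r_p = m·N/2 = 2.843·78/2 = 110.877000
base radius r_b = r_p·cos α = 110.877000·cos 18.044° = 105.423950
roll angle φ = 18.774° = 0.32766811 rad
x = r_b·(cos φ + φ·sin φ) = 105.423950·(0.94679540 + 0.32766811·0.32183609) = 110.932439
y = r_b·(sin φ − φ·cos φ) = 105.423950·(0.32183609 − 0.32766811·0.94679540) = 1.223068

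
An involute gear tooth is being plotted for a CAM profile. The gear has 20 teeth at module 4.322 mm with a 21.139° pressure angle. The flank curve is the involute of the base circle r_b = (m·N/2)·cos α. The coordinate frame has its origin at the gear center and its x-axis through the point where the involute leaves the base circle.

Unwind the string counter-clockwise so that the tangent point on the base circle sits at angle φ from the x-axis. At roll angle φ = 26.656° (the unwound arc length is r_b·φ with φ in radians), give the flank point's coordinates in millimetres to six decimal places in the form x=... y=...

x=44.441010 y=1.324028

pitch radius r_p = m·N/2 = 4.322·20/2 = 43.220000
base radius r_b = r_p·cos α = 43.220000·cos 21.139° = 40.311652
roll angle φ = 26.656° = 0.46523497 rad
x = r_b·(cos φ + φ·sin φ) = 40.311652·(0.89371618 + 0.46523497·0.44863281) = 44.441010
y = r_b·(sin φ − φ·cos φ) = 40.311652·(0.44863281 − 0.46523497·0.89371618) = 1.324028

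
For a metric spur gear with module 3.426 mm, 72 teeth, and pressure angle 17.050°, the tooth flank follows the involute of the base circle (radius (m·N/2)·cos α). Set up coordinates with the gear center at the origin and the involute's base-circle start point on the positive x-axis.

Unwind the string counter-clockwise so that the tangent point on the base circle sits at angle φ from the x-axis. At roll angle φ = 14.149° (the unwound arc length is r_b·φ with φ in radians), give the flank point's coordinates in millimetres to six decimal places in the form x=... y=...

x=121.456054 y=0.588312

pitch radius r_p = m·N/2 = 3.426·72/2 = 123.336000
base radius r_b = r_p·cos α = 123.336000·cos 17.050° = 117.915290
roll angle φ = 14.149° = 0.24694664 rad
x = r_b·(cos φ + φ·sin φ) = 117.915290·(0.96966332 + 0.24694664·0.24444437) = 121.456054
y = r_b·(sin φ − φ·cos φ) = 117.915290·(0.24444437 − 0.24694664·0.96966332) = 0.588312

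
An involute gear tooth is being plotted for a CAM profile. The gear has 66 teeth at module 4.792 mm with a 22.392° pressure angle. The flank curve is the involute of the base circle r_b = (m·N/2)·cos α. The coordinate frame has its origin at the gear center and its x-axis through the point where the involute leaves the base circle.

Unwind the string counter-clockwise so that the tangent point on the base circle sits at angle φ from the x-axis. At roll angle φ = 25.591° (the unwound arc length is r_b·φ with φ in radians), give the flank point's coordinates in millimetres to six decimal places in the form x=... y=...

pitch radius r_p = m·N/2 = 4.792·66/2 = 158.136000
base radius r_b = r_p·cos α = 158.136000·cos 22.392° = 146.212424
roll angle φ = 25.591° = 0.44664721 rad
x = r_b·(cos φ + φ·sin φ) = 146.212424·(0.90190039 + 0.44664721·0.43194408) = 160.077311
y = r_b·(sin φ − φ·cos φ) = 146.212424·(0.43194408 − 0.44664721·0.90190039) = 4.256652

x=160.077311 y=4.256652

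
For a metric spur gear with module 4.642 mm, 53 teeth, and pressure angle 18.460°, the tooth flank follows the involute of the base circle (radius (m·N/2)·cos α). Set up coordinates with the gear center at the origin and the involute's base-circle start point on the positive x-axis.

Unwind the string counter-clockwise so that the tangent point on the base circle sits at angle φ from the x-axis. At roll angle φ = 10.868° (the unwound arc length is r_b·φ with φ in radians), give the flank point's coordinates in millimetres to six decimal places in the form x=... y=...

pitch radius r_p = m·N/2 = 4.642·53/2 = 123.013000
base radius r_b = r_p·cos α = 123.013000·cos 18.460° = 116.683359
roll angle φ = 10.868° = 0.18968238 rad
x = r_b·(cos φ + φ·sin φ) = 116.683359·(0.98206417 + 0.18968238·0.18854698) = 118.763615
y = r_b·(sin φ − φ·cos φ) = 116.683359·(0.18854698 − 0.18968238·0.98206417) = 0.264488

x=118.763615 y=0.264488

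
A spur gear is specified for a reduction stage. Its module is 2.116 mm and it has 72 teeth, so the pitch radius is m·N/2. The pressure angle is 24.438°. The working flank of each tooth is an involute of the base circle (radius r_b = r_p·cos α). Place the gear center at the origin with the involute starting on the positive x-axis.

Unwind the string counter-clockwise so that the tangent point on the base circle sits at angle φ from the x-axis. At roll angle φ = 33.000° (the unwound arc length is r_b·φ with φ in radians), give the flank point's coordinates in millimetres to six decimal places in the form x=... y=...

x=79.917734 y=4.272006

pitch radius r_p = m·N/2 = 2.116·72/2 = 76.176000
base radius r_b = r_p·cos α = 76.176000·cos 24.438° = 69.351352
roll angle φ = 33.000° = 0.57595865 rad
x = r_b·(cos φ + φ·sin φ) = 69.351352·(0.83867057 + 0.57595865·0.54463904) = 79.917734
y = r_b·(sin φ − φ·cos φ) = 69.351352·(0.54463904 − 0.57595865·0.83867057) = 4.272006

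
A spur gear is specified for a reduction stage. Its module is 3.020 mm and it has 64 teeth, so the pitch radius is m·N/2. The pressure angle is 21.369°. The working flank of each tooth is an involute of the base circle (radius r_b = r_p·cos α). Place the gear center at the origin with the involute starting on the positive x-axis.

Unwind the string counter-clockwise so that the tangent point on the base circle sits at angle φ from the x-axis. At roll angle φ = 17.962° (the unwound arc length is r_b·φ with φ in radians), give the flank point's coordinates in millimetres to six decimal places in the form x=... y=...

x=94.310640 y=0.915220

pitch radius r_p = m·N/2 = 3.020·64/2 = 96.640000
base radius r_b = r_p·cos α = 96.640000·cos 21.369° = 89.996299
roll angle φ = 17.962° = 0.31349604 rad
x = r_b·(cos φ + φ·sin φ) = 89.996299·(0.95126125 + 0.31349604·0.30838616) = 94.310640
y = r_b·(sin φ − φ·cos φ) = 89.996299·(0.30838616 − 0.31349604·0.95126125) = 0.915220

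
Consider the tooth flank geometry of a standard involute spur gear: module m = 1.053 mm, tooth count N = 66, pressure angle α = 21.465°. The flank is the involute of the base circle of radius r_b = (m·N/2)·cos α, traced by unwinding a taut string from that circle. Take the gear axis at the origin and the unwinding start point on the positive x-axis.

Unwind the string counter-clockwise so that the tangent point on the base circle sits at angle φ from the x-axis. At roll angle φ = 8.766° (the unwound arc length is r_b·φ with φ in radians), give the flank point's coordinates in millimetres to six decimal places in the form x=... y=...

x=32.715130 y=0.038514

pitch radius r_p = m·N/2 = 1.053·66/2 = 34.749000
base radius r_b = r_p·cos α = 34.749000·cos 21.465° = 32.338854
roll angle φ = 8.766° = 0.15299556 rad
x = r_b·(cos φ + φ·sin φ) = 32.338854·(0.98831899 + 0.15299556·0.15239938) = 32.715130
y = r_b·(sin φ − φ·cos φ) = 32.338854·(0.15239938 − 0.15299556·0.98831899) = 0.038514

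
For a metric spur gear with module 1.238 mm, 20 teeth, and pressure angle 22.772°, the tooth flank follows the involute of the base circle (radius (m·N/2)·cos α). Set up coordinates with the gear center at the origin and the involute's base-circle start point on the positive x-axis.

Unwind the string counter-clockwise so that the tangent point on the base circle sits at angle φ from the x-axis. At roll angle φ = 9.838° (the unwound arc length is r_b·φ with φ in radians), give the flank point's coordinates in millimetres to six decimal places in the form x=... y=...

pitch radius r_p = m·N/2 = 1.238·20/2 = 12.380000
base radius r_b = r_p·cos α = 12.380000·cos 22.772° = 11.415009
roll angle φ = 9.838° = 0.17170549 rad
x = r_b·(cos φ + φ·sin φ) = 11.415009·(0.98529479 + 0.17170549·0.17086301) = 11.582044
y = r_b·(sin φ − φ·cos φ) = 11.415009·(0.17086301 − 0.17170549·0.98529479) = 0.019206

x=11.582044 y=0.019206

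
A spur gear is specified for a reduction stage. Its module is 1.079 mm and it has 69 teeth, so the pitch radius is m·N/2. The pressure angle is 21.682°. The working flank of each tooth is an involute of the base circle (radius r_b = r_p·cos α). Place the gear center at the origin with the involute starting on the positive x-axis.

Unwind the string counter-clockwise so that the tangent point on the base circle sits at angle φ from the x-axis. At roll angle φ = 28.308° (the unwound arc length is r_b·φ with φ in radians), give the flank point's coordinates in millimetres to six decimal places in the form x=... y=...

x=38.559545 y=1.356977

pitch radius r_p = m·N/2 = 1.079·69/2 = 37.225500
base radius r_b = r_p·cos α = 37.225500·cos 21.682° = 34.591747
roll angle φ = 28.308° = 0.49406780 rad
x = r_b·(cos φ + φ·sin φ) = 34.591747·(0.88041115 + 0.49406780·0.47421114) = 38.559545
y = r_b·(sin φ − φ·cos φ) = 34.591747·(0.47421114 − 0.49406780·0.88041115) = 1.356977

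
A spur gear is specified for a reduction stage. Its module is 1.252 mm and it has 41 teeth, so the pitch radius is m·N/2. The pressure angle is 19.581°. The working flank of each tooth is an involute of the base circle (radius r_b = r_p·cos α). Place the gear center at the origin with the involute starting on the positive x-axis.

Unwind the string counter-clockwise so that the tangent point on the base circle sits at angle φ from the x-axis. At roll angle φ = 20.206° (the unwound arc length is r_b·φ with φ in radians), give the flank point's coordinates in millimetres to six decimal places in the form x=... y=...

pitch radius r_p = m·N/2 = 1.252·41/2 = 25.666000
base radius r_b = r_p·cos α = 25.666000·cos 19.581° = 24.181700
roll angle φ = 20.206° = 0.35266123 rad
x = r_b·(cos φ + φ·sin φ) = 24.181700·(0.93845686 + 0.35266123·0.34539648) = 25.639006
y = r_b·(sin φ − φ·cos φ) = 24.181700·(0.34539648 − 0.35266123·0.93845686) = 0.349163

x=25.639006 y=0.349163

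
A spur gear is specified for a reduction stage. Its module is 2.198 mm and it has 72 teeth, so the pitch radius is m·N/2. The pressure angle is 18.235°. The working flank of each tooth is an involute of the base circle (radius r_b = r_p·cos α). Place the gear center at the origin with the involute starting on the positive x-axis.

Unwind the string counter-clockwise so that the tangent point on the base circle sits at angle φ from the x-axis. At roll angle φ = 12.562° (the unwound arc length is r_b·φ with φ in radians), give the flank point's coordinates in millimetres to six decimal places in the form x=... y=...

pitch radius r_p = m·N/2 = 2.198·72/2 = 79.128000
base radius r_b = r_p·cos α = 79.128000·cos 18.235° = 75.154277
roll angle φ = 12.562° = 0.21924826 rad
x = r_b·(cos φ + φ·sin φ) = 75.154277·(0.97606123 + 0.21924826·0.21749594) = 76.938953
y = r_b·(sin φ − φ·cos φ) = 75.154277·(0.21749594 − 0.21924826·0.97606123) = 0.262756

x=76.938953 y=0.262756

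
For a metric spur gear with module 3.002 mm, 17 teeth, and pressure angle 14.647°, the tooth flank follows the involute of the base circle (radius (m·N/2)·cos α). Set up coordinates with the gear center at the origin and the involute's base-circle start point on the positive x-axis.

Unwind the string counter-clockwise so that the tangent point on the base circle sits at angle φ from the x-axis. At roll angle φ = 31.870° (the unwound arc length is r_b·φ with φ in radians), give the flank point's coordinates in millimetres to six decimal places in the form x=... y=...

pitch radius r_p = m·N/2 = 3.002·17/2 = 25.517000
base radius r_b = r_p·cos α = 25.517000·cos 14.647° = 24.687750
roll angle φ = 31.870° = 0.55623643 rad
x = r_b·(cos φ + φ·sin φ) = 24.687750·(0.84924826 + 0.55623643·0.52799374) = 28.216559
y = r_b·(sin φ − φ·cos φ) = 24.687750·(0.52799374 − 0.55623643·0.84924826) = 1.372908

x=28.216559 y=1.372908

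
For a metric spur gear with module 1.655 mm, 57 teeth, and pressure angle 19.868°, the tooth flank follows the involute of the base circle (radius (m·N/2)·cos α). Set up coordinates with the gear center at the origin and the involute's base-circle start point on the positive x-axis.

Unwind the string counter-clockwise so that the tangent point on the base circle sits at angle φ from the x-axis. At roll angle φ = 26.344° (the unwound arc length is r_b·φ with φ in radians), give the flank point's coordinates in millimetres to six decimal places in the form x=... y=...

pitch radius r_p = m·N/2 = 1.655·57/2 = 47.167500
base radius r_b = r_p·cos α = 47.167500·cos 19.868° = 44.360000
roll angle φ = 26.344° = 0.45978954 rad
x = r_b·(cos φ + φ·sin φ) = 44.360000·(0.89614591 + 0.45978954·0.44375951) = 48.804069
y = r_b·(sin φ − φ·cos φ) = 44.360000·(0.44375951 − 0.45978954·0.89614591) = 1.407143

x=48.804069 y=1.407143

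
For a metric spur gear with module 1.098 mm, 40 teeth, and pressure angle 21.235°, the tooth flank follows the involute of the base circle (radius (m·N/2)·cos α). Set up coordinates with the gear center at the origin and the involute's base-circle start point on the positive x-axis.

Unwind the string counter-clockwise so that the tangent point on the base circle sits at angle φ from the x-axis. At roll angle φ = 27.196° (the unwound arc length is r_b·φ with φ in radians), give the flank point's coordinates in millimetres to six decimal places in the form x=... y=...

pitch radius r_p = m·N/2 = 1.098·40/2 = 21.960000
base radius r_b = r_p·cos α = 21.960000·cos 21.235° = 20.468976
roll angle φ = 27.196° = 0.47465974 rad
x = r_b·(cos φ + φ·sin φ) = 20.468976·(0.88944828 + 0.47465974·0.45703583) = 22.646564
y = r_b·(sin φ − φ·cos φ) = 20.468976·(0.45703583 − 0.47465974·0.88944828) = 0.713355

x=22.646564 y=0.713355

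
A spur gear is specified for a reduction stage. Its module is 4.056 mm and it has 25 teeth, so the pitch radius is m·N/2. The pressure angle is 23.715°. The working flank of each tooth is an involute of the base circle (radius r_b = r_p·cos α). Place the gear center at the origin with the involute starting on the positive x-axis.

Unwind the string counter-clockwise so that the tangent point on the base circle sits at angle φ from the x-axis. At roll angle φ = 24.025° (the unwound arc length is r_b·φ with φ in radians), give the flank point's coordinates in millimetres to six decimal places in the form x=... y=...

x=50.321922 y=1.120829

pitch radius r_p = m·N/2 = 4.056·25/2 = 50.700000
base radius r_b = r_p·cos α = 50.700000·cos 23.715° = 46.418757
roll angle φ = 24.025° = 0.41931535 rad
x = r_b·(cos φ + φ·sin φ) = 46.418757·(0.91336790 + 0.41931535·0.40713521) = 50.321922
y = r_b·(sin φ − φ·cos φ) = 46.418757·(0.40713521 − 0.41931535·0.91336790) = 1.120829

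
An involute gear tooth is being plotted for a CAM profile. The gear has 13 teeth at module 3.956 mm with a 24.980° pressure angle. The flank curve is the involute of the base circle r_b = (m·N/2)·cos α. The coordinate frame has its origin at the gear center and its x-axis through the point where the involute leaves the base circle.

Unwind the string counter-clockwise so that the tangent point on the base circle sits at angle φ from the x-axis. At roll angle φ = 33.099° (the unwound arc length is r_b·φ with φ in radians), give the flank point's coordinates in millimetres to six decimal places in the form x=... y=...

x=26.879363 y=1.448466

pitch radius r_p = m·N/2 = 3.956·13/2 = 25.714000
base radius r_b = r_p·cos α = 25.714000·cos 24.980° = 23.308590
roll angle φ = 33.099° = 0.57768653 rad
x = r_b·(cos φ + φ·sin φ) = 23.308590·(0.83772825 + 0.57768653·0.54608734) = 26.879363
y = r_b·(sin φ − φ·cos φ) = 23.308590·(0.54608734 − 0.57768653·0.83772825) = 1.448466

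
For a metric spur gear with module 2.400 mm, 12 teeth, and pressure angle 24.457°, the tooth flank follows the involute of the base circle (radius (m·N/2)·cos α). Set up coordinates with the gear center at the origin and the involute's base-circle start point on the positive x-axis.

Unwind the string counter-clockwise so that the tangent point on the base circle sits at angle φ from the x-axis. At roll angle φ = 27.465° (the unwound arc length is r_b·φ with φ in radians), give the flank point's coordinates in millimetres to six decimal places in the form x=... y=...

pitch radius r_p = m·N/2 = 2.400·12/2 = 14.400000
base radius r_b = r_p·cos α = 14.400000·cos 24.457° = 13.107920
roll angle φ = 27.465° = 0.47935468 rad
x = r_b·(cos φ + φ·sin φ) = 13.107920·(0.88729273 + 0.47935468·0.46120668) = 14.528482
y = r_b·(sin φ − φ·cos φ) = 13.107920·(0.46120668 − 0.47935468·0.88729273) = 0.470296

x=14.528482 y=0.470296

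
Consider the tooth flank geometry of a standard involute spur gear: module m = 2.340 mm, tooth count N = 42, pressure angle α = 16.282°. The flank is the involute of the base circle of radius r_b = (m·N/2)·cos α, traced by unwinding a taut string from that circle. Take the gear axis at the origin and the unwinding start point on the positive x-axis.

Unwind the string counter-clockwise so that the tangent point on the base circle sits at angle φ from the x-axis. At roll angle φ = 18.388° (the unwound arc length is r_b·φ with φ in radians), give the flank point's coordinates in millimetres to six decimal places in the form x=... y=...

pitch radius r_p = m·N/2 = 2.340·42/2 = 49.140000
base radius r_b = r_p·cos α = 49.140000·cos 16.282° = 47.169163
roll angle φ = 18.388° = 0.32093114 rad
x = r_b·(cos φ + φ·sin φ) = 47.169163·(0.94894210 + 0.32093114·0.31545030) = 49.536108
y = r_b·(sin φ − φ·cos φ) = 47.169163·(0.31545030 − 0.32093114·0.94894210) = 0.514390

x=49.536108 y=0.514390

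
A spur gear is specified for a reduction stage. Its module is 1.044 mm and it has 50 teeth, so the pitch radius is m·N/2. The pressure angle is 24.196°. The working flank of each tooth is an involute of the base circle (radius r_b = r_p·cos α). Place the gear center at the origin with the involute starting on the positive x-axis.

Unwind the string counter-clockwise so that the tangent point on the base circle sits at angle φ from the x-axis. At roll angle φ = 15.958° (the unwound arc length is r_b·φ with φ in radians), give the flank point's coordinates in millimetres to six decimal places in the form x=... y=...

x=24.712647 y=0.170130

pitch radius r_p = m·N/2 = 1.044·50/2 = 26.100000
base radius r_b = r_p·cos α = 26.100000·cos 24.196° = 23.807082
roll angle φ = 15.958° = 0.27851964 rad
x = r_b·(cos φ + φ·sin φ) = 23.807082·(0.96146349 + 0.27851964·0.27493264) = 24.712647
y = r_b·(sin φ − φ·cos φ) = 23.807082·(0.27493264 − 0.27851964·0.96146349) = 0.170130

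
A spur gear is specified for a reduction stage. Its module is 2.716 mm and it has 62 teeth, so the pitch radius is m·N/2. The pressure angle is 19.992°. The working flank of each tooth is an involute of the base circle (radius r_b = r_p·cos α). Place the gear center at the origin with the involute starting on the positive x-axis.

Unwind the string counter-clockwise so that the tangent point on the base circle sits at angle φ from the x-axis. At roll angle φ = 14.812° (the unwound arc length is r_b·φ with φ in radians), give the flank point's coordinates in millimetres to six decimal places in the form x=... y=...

x=81.722308 y=0.452633

pitch radius r_p = m·N/2 = 2.716·62/2 = 84.196000
base radius r_b = r_p·cos α = 84.196000·cos 19.992° = 79.122380
roll angle φ = 14.812° = 0.25851817 rad
x = r_b·(cos φ + φ·sin φ) = 79.122380·(0.96676987 + 0.25851817·0.25564824) = 81.722308
y = r_b·(sin φ − φ·cos φ) = 79.122380·(0.25564824 − 0.25851817·0.96676987) = 0.452633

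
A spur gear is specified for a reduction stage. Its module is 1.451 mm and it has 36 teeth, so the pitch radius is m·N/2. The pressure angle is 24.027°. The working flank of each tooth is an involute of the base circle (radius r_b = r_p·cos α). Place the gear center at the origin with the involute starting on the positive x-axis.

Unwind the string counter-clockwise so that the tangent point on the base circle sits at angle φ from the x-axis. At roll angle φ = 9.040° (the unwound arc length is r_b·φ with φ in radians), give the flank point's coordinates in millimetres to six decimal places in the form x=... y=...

x=24.150047 y=0.031154

pitch radius r_p = m·N/2 = 1.451·36/2 = 26.118000
base radius r_b = r_p·cos α = 26.118000·cos 24.027° = 23.854972
roll angle φ = 9.040° = 0.15777776 rad
x = r_b·(cos φ + φ·sin φ) = 23.854972·(0.98757889 + 0.15777776·0.15712396) = 24.150047
y = r_b·(sin φ − φ·cos φ) = 23.854972·(0.15712396 − 0.15777776·0.98757889) = 0.031154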